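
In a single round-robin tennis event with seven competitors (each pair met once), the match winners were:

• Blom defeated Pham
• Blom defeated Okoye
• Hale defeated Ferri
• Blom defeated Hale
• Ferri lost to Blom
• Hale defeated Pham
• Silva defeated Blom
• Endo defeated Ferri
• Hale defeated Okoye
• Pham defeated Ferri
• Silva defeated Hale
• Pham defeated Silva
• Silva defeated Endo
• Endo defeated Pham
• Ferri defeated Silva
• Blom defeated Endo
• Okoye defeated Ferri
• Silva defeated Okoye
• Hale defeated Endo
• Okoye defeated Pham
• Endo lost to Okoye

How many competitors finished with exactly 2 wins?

2

Win totals: Pham 2, Blom 5, Silva 4, Hale 4, Ferri 1, Okoye 3, Endo 2.
Exactly 2: Pham, Endo — 2 competitors.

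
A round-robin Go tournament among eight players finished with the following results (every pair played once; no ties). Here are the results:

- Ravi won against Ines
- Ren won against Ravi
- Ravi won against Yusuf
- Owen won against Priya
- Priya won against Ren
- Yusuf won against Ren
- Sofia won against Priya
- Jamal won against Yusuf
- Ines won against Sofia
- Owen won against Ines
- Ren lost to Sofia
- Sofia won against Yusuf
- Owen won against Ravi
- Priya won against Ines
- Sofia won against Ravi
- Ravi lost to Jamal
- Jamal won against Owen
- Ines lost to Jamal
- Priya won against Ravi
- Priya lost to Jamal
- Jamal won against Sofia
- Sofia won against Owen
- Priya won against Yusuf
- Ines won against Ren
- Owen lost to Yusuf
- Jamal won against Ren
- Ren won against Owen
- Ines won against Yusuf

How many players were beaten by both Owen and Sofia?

Owen beat: Ravi, Ines, Priya.
Sofia beat: Ravi, Owen, Yusuf, Priya, Ren.
Both beat: Ravi, Priya — 2.

2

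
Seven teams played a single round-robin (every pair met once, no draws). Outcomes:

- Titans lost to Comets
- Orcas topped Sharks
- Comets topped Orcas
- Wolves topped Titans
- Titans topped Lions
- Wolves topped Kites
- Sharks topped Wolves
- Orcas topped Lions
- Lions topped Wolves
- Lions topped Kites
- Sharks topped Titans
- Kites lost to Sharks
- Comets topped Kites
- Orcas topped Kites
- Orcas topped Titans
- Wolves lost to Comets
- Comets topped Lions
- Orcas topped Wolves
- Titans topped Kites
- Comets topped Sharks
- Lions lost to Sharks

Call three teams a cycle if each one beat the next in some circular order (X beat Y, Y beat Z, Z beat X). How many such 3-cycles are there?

1

Win totals: Lions 2, Titans 2, Kites 0, Comets 6, Wolves 2, Orcas 5, Sharks 4.
A team with w wins dominates both others in C(w,2) triples; summing gives 1 + 1 + 0 + 15 + 1 + 10 + 6 = 34 transitive triples.
Total triples C(7,3) = 35, so cyclic triples = 35 − 34 = 1.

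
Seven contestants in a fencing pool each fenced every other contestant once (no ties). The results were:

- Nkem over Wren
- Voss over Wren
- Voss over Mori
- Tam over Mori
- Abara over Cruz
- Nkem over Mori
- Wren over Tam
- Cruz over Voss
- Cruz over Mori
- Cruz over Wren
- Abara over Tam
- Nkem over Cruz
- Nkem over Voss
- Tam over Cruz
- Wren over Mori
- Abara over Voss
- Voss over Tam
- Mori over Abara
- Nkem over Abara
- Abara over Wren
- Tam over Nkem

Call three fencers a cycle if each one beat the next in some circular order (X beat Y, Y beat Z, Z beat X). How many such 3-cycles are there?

Win totals: Voss 3, Cruz 3, Tam 3, Abara 4, Mori 1, Wren 2, Nkem 5.
A fencer with w wins dominates both others in C(w,2) triples; summing gives 3 + 3 + 3 + 6 + 0 + 1 + 10 = 26 transitive triples.
Total triples C(7,3) = 35, so cyclic triples = 35 − 26 = 9.

9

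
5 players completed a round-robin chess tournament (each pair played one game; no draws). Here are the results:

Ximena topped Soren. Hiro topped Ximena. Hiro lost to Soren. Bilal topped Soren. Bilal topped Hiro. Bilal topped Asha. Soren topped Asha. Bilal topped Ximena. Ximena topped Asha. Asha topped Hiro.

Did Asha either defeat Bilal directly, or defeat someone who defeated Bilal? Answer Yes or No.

Asha did not beat Bilal directly.
Asha beat Hiro, but each of them lost to Bilal. No two-step path.

No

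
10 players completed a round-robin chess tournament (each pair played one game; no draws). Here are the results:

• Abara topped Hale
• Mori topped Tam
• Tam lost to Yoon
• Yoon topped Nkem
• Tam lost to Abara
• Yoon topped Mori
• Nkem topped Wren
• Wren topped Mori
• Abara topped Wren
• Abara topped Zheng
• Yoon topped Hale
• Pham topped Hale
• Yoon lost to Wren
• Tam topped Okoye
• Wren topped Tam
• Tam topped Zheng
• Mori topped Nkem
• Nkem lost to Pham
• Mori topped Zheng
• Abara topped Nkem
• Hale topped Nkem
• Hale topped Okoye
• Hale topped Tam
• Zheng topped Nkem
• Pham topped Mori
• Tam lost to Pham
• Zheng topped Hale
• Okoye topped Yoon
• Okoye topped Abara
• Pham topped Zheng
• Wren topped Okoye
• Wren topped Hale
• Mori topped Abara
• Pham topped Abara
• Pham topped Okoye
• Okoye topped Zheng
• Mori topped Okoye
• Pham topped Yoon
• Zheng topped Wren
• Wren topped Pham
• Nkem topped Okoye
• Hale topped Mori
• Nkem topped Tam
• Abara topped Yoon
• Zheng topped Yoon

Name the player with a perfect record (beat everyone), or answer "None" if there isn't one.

None

Highest win total is Pham with 8 (out of 9 possible).
Pham lost to Wren, so no player went undefeated.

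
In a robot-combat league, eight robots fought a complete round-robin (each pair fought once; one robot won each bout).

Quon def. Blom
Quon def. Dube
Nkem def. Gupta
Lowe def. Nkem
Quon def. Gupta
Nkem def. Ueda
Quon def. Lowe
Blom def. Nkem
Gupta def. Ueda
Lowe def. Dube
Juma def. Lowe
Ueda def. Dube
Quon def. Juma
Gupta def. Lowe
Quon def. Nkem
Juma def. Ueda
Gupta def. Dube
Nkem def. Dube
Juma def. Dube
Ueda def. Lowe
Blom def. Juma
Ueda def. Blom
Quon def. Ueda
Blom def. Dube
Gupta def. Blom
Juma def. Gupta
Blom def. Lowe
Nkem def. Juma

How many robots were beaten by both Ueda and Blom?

2

Ueda beat: Dube, Blom, Lowe.
Blom beat: Dube, Nkem, Lowe, Juma.
Both beat: Dube, Lowe — 2.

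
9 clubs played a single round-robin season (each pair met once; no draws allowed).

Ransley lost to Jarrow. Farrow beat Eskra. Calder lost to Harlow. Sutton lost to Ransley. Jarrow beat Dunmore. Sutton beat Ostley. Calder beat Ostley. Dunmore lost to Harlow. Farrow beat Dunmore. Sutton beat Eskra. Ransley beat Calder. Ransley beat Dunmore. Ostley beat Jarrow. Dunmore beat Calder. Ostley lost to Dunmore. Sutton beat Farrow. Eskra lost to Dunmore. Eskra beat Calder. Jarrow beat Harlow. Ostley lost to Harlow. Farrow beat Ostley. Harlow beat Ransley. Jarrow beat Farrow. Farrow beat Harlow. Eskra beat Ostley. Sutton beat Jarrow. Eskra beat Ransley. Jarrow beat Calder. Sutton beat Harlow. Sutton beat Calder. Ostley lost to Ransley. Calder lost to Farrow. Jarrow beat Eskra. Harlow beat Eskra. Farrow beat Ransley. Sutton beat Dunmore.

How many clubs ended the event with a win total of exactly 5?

1

Win totals: Eskra 3, Ransley 4, Harlow 5, Sutton 7, Ostley 1, Farrow 6, Calder 1, Jarrow 6, Dunmore 3.
Exactly 5: Harlow — 1 club.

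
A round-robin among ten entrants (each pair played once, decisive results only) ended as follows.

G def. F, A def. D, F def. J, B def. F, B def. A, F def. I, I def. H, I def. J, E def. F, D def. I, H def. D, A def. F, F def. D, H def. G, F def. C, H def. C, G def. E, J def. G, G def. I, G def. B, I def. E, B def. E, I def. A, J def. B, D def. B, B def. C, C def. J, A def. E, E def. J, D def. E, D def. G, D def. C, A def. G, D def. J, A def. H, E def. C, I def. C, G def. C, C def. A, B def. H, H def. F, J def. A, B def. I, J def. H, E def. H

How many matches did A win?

5

A's results: beat D, E, F, G, H; lost to B, C, I, J.
That is 5 wins.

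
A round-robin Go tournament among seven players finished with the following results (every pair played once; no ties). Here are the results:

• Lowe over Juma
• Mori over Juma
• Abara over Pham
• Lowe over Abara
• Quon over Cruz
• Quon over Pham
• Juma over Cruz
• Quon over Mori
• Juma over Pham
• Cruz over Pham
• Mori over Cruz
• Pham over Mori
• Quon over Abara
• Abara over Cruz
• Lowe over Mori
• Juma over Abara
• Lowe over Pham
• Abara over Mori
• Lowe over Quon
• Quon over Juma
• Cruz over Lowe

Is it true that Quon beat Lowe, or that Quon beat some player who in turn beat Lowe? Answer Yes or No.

Yes

Quon did not beat Lowe directly.
Quon beat Pham, Juma, Abara, Cruz, Mori. Of those, Cruz beat Lowe.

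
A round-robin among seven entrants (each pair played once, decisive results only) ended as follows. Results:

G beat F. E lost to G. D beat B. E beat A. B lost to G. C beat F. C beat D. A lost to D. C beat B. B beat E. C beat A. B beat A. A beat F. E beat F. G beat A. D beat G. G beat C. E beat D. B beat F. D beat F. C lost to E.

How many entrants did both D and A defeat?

1

D beat: A, B, F, G.
A beat: F.
Both beat: F — 1.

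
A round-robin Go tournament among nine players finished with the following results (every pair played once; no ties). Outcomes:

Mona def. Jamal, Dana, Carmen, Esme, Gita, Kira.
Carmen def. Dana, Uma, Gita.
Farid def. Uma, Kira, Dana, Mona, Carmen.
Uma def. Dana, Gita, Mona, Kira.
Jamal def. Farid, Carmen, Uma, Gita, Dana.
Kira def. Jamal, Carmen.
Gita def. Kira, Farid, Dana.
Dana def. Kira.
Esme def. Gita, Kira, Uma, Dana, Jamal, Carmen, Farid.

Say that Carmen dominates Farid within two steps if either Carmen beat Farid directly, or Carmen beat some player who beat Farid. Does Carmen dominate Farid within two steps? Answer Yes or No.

Yes

Carmen did not beat Farid directly.
Carmen beat Dana, Uma, Gita. Of those, Gita beat Farid.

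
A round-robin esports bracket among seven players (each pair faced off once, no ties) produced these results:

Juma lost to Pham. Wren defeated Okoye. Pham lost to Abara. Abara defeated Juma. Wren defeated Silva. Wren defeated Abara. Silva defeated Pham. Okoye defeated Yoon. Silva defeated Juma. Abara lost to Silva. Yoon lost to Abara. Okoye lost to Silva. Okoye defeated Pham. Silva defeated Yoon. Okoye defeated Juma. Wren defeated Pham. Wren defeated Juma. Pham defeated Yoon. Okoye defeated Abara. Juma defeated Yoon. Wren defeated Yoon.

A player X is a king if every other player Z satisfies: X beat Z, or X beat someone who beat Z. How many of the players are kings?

1

Yoon cannot reach Abara, Okoye, Pham, Wren, Juma, Silva in two steps.
Abara cannot reach Okoye, Wren, Silva in two steps.
Okoye cannot reach Wren, Silva in two steps.
Pham cannot reach Abara, Okoye, Wren, Silva in two steps.
Wren reaches everyone (king).
Juma cannot reach Abara, Okoye, Pham, Wren, Silva in two steps.
Silva cannot reach Wren in two steps.
Kings: Wren — 1.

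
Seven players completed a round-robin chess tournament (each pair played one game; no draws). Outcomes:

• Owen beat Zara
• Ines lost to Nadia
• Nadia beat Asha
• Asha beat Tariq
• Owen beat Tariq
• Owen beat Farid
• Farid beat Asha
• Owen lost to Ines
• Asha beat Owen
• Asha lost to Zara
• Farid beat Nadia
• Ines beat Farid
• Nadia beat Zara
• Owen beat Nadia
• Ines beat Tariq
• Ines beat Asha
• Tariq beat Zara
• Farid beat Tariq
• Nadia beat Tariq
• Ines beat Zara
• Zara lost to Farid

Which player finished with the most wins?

Win totals: Tariq 1, Owen 4, Asha 2, Nadia 4, Ines 5, Farid 4, Zara 1.
Ines leads with 5 wins (next highest: 4).

Ines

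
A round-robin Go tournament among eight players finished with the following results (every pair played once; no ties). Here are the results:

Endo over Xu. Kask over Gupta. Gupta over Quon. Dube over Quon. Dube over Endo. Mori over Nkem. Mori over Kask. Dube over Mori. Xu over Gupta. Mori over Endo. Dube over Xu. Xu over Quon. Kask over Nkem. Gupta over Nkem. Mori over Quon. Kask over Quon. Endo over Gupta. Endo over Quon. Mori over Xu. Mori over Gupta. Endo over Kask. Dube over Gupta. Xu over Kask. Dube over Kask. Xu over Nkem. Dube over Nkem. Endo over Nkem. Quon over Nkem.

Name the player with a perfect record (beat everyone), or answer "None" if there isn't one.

Dube

Dube has 7 wins out of 7 opponents — a perfect record.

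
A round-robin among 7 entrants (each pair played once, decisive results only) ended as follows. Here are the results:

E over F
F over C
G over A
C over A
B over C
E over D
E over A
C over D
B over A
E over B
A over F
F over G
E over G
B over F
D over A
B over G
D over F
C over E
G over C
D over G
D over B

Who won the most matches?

Win totals: A 1, B 4, C 3, D 4, E 5, F 2, G 2.
E leads with 5 wins (next highest: 4).

E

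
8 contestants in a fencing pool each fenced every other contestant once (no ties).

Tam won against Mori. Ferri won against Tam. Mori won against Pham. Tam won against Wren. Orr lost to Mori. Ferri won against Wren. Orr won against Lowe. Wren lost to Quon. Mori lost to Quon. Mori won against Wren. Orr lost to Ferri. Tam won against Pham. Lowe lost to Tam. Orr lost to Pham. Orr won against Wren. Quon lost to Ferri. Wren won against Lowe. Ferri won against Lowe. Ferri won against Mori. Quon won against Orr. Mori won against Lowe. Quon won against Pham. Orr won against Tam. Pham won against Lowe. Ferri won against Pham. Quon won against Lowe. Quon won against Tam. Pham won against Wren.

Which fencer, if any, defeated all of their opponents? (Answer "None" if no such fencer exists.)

Ferri has 7 wins out of 7 opponents — a perfect record.

Ferri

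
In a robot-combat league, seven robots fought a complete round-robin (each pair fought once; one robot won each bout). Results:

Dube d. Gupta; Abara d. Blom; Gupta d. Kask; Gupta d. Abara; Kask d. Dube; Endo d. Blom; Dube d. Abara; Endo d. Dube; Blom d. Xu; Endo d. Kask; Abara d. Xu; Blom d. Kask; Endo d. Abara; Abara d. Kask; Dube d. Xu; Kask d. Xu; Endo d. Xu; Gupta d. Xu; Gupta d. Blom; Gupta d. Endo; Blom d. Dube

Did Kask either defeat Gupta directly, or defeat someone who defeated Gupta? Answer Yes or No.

Kask did not beat Gupta directly.
Kask beat Dube, Xu. Of those, Dube beat Gupta.

Yes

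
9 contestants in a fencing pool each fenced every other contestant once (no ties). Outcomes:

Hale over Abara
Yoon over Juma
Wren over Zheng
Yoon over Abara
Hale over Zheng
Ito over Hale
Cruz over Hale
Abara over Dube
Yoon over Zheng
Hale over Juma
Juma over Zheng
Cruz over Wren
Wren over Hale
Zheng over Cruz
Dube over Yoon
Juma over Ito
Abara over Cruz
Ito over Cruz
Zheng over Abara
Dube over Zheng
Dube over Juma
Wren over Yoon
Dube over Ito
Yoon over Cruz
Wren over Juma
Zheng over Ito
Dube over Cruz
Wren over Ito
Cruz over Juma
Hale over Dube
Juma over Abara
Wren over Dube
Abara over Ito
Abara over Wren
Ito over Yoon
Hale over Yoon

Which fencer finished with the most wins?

Wren

Win totals: Hale 5, Wren 6, Abara 4, Dube 5, Yoon 4, Cruz 3, Juma 3, Zheng 3, Ito 3.
Wren leads with 6 wins (next highest: 5).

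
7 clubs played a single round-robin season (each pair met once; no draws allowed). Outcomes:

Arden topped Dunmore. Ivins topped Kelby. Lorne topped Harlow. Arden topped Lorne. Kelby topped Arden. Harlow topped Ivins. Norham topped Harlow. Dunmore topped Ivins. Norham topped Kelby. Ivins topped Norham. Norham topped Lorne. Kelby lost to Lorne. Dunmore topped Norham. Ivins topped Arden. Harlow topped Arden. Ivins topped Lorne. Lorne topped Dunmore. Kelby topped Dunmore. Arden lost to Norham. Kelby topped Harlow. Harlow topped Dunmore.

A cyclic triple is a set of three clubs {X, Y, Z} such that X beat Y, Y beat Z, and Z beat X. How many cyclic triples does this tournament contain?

12

Win totals: Ivins 4, Norham 4, Kelby 3, Arden 2, Dunmore 2, Harlow 3, Lorne 3.
A club with w wins dominates both others in C(w,2) triples; summing gives 6 + 6 + 3 + 1 + 1 + 3 + 3 = 23 transitive triples.
Total triples C(7,3) = 35, so cyclic triples = 35 − 23 = 12.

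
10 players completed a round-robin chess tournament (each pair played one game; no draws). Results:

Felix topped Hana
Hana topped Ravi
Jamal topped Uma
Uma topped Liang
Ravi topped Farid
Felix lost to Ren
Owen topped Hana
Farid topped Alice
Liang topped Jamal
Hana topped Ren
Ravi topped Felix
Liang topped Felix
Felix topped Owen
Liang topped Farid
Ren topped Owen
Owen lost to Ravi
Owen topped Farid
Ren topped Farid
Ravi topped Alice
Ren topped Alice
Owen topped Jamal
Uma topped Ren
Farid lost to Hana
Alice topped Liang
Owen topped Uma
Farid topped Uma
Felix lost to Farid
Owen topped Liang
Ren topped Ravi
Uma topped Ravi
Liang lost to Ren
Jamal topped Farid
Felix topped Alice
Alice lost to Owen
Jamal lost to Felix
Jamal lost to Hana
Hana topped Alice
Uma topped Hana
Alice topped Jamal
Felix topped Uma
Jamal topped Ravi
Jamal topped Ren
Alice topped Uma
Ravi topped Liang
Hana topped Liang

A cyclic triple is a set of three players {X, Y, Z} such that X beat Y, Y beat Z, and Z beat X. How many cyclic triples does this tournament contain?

Win totals: Owen 6, Hana 6, Felix 5, Ravi 5, Jamal 4, Liang 3, Farid 3, Ren 6, Alice 3, Uma 4.
A player with w wins dominates both others in C(w,2) triples; summing gives 15 + 15 + 10 + 10 + 6 + 3 + 3 + 15 + 3 + 6 = 86 transitive triples.
Total triples C(10,3) = 120, so cyclic triples = 120 − 86 = 34.

34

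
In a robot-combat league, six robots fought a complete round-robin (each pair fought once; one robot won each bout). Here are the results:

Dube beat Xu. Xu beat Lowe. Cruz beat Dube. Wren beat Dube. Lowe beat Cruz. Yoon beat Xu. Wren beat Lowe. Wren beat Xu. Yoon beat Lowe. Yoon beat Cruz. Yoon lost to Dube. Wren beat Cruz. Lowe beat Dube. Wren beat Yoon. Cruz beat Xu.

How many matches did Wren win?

Wren's results: beat Yoon, Dube, Xu, Cruz, Lowe; lost to no one.
That is 5 wins.

5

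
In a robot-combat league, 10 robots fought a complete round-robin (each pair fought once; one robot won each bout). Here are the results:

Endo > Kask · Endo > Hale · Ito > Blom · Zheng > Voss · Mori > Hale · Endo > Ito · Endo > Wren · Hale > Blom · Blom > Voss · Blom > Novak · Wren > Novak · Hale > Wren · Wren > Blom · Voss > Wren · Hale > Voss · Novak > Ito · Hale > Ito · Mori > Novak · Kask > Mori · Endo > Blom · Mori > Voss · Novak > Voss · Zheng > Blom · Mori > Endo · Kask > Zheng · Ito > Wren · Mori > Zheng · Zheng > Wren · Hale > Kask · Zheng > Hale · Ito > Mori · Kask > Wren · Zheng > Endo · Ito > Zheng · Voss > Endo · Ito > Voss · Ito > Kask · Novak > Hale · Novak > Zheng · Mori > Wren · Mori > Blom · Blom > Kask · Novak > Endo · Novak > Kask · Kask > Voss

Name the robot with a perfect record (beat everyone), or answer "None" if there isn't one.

None

Highest win total is Mori with 7 (out of 9 possible).
Mori lost to Kask, Ito, so no robot went undefeated.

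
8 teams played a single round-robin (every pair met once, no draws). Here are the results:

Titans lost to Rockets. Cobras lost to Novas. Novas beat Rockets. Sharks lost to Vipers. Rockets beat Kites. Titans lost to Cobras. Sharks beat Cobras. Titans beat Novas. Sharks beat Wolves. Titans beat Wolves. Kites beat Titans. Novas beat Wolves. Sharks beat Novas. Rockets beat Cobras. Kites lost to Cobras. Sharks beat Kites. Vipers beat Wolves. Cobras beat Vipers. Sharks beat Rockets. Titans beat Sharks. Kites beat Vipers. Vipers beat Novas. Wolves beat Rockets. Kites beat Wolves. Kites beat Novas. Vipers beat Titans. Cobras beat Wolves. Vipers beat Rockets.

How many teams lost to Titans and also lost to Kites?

Titans beat: Novas, Wolves, Sharks.
Kites beat: Vipers, Novas, Wolves, Titans.
Both beat: Novas, Wolves — 2.

2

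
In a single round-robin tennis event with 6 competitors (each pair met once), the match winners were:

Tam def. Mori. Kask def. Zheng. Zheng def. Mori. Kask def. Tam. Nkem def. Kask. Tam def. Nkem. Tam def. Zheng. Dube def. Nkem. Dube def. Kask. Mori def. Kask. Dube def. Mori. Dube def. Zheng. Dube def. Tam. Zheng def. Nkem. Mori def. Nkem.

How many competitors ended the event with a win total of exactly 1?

1

Win totals: Mori 2, Dube 5, Tam 3, Zheng 2, Nkem 1, Kask 2.
Exactly 1: Nkem — 1 competitor.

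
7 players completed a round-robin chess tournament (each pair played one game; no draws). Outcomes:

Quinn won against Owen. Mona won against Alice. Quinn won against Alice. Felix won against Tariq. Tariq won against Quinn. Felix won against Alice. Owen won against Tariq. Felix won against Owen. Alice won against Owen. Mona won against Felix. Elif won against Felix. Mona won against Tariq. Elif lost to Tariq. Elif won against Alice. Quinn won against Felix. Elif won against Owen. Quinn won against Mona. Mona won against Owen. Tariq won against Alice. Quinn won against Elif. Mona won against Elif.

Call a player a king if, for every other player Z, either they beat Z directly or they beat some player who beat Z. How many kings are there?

Owen cannot reach Felix, Mona in two steps.
Felix cannot reach Mona in two steps.
Quinn reaches everyone (king).
Elif cannot reach Quinn, Mona in two steps.
Alice cannot reach Felix, Quinn, Elif, Mona in two steps.
Tariq reaches everyone (king).
Mona reaches everyone (king).
Kings: Quinn, Tariq, Mona — 3.

3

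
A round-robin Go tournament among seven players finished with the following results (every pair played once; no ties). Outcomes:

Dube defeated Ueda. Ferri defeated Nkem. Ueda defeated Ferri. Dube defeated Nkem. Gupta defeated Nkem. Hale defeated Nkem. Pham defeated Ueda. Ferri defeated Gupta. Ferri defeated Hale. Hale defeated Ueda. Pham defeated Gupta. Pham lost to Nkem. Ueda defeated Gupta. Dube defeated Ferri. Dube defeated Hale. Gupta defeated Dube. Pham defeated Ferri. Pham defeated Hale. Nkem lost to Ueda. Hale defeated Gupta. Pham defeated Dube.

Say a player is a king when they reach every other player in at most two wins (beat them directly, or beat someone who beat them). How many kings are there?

7

Ueda reaches everyone (king).
Nkem reaches everyone (king).
Gupta reaches everyone (king).
Pham reaches everyone (king).
Ferri reaches everyone (king).
Dube reaches everyone (king).
Hale reaches everyone (king).
Kings: Ueda, Nkem, Gupta, Pham, Ferri, Dube, Hale — 7.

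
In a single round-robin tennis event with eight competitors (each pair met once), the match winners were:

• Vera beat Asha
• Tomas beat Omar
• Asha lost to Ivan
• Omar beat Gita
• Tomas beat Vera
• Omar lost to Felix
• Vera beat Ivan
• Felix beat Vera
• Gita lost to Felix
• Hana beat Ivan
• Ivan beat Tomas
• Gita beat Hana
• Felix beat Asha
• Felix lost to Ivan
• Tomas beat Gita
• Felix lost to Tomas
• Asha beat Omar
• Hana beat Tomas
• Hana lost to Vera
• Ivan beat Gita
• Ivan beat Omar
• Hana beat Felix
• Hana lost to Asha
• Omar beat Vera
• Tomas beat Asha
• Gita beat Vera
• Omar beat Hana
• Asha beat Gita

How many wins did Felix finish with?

Felix's results: beat Vera, Gita, Omar, Asha; lost to Ivan, Hana, Tomas.
That is 4 wins.

4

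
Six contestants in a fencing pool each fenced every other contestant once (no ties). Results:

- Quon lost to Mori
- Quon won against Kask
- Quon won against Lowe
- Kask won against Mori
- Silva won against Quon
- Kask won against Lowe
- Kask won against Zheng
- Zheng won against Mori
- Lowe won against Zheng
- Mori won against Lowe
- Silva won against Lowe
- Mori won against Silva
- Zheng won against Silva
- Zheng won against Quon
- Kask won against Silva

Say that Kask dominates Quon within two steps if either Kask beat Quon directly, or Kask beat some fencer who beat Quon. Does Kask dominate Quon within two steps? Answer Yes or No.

Kask did not beat Quon directly.
Kask beat Zheng, Lowe, Silva, Mori. Of those, Zheng beat Quon.

Yes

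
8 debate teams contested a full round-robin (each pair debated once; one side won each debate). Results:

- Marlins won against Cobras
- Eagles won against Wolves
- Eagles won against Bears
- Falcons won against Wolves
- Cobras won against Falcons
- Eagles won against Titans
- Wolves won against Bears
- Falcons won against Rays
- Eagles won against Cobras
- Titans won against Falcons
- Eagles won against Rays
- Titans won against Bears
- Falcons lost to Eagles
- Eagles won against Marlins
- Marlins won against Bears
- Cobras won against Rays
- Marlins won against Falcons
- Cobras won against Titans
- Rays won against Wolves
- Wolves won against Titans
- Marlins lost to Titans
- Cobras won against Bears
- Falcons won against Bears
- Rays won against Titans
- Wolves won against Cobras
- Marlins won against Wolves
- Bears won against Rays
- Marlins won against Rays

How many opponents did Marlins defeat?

5

Marlins' results: beat Wolves, Bears, Rays, Cobras, Falcons; lost to Eagles, Titans.
That is 5 wins.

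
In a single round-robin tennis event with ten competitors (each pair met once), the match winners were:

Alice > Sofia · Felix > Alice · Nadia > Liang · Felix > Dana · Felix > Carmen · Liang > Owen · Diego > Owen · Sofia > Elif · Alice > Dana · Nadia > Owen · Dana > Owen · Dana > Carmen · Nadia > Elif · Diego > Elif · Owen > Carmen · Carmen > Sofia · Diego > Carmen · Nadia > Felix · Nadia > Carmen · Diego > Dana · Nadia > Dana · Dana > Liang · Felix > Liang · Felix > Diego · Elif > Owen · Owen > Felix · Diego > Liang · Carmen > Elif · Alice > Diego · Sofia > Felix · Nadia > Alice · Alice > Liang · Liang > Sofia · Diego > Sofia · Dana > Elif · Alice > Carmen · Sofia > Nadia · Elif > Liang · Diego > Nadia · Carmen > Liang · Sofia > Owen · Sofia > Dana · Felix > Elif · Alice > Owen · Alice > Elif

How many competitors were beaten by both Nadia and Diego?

5

Nadia beat: Felix, Dana, Carmen, Alice, Liang, Owen, Elif.
Diego beat: Sofia, Dana, Carmen, Liang, Nadia, Owen, Elif.
Both beat: Dana, Carmen, Liang, Owen, Elif — 5.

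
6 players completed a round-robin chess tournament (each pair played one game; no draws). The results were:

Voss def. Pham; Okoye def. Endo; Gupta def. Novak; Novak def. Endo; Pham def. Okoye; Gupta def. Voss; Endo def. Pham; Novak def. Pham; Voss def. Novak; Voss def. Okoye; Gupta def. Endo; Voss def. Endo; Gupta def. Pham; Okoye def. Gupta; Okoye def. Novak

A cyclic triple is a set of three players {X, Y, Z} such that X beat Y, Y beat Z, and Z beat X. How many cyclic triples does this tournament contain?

4

Win totals: Okoye 3, Novak 2, Voss 4, Pham 1, Endo 1, Gupta 4.
A player with w wins dominates both others in C(w,2) triples; summing gives 3 + 1 + 6 + 0 + 0 + 6 = 16 transitive triples.
Total triples C(6,3) = 20, so cyclic triples = 20 − 16 = 4.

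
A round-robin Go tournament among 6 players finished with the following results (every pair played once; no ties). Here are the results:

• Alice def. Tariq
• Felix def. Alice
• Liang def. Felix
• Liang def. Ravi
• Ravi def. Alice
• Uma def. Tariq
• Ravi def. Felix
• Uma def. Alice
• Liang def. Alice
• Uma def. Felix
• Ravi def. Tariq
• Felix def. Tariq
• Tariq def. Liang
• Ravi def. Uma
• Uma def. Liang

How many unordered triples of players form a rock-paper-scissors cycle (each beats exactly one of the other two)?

Win totals: Alice 1, Ravi 4, Uma 4, Felix 2, Liang 3, Tariq 1.
A player with w wins dominates both others in C(w,2) triples; summing gives 0 + 6 + 6 + 1 + 3 + 0 = 16 transitive triples.
Total triples C(6,3) = 20, so cyclic triples = 20 − 16 = 4.

4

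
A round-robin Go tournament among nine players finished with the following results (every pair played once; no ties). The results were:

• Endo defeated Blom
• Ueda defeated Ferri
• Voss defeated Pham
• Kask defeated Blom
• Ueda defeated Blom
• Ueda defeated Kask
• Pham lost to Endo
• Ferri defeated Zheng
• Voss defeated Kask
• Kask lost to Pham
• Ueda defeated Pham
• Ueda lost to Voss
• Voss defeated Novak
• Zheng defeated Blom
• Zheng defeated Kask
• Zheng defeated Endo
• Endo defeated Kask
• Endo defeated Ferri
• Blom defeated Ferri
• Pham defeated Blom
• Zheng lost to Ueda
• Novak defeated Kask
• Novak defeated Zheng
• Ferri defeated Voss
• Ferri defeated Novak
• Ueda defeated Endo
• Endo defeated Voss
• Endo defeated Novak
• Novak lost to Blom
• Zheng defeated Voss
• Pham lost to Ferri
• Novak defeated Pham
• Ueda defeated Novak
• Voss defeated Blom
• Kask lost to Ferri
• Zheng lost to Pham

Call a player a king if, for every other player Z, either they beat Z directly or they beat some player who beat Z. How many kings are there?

5

Pham cannot reach Ueda in two steps.
Zheng reaches everyone (king).
Ferri reaches everyone (king).
Endo reaches everyone (king).
Kask cannot reach Pham, Zheng, Endo, Voss, Ueda in two steps.
Novak cannot reach Ferri, Ueda in two steps.
Voss reaches everyone (king).
Ueda reaches everyone (king).
Blom cannot reach Endo, Ueda in two steps.
Kings: Zheng, Ferri, Endo, Voss, Ueda — 5.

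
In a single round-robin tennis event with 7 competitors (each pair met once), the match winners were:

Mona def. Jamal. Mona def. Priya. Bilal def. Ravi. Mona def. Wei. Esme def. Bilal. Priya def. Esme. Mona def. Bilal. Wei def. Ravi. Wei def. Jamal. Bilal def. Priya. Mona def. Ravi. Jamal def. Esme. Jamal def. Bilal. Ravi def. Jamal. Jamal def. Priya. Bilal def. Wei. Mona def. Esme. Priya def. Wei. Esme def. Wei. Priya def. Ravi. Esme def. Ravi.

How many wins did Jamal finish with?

Jamal's results: beat Bilal, Priya, Esme; lost to Mona, Wei, Ravi.
That is 3 wins.

3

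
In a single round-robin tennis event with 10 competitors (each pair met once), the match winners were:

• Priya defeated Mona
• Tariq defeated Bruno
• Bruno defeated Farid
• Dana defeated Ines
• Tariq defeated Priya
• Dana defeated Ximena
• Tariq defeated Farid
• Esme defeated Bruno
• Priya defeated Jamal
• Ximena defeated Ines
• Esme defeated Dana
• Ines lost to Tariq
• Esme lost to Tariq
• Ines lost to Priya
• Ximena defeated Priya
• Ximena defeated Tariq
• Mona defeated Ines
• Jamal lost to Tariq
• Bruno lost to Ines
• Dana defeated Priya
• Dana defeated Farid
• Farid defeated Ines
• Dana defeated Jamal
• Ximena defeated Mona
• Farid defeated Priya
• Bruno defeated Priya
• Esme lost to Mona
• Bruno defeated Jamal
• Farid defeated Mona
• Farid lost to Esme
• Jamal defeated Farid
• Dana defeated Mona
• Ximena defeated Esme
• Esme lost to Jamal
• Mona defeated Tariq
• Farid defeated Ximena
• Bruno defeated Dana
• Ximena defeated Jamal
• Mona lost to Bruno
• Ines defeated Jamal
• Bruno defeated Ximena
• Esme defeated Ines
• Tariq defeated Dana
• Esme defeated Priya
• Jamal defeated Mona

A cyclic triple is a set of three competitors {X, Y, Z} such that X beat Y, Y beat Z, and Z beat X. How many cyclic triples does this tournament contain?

Win totals: Mona 3, Ines 2, Tariq 7, Farid 4, Bruno 6, Esme 5, Ximena 6, Priya 3, Dana 6, Jamal 3.
A competitor with w wins dominates both others in C(w,2) triples; summing gives 3 + 1 + 21 + 6 + 15 + 10 + 15 + 3 + 15 + 3 = 92 transitive triples.
Total triples C(10,3) = 120, so cyclic triples = 120 − 92 = 28.

28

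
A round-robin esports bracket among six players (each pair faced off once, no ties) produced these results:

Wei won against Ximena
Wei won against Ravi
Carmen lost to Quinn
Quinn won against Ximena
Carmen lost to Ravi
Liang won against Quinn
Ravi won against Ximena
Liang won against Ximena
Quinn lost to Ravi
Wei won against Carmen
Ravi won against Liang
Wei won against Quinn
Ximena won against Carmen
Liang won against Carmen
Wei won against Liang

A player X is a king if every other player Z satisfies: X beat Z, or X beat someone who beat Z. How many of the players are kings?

Carmen cannot reach Liang, Quinn, Ravi, Wei, Ximena in two steps.
Liang cannot reach Ravi, Wei in two steps.
Quinn cannot reach Liang, Ravi, Wei in two steps.
Ravi cannot reach Wei in two steps.
Wei reaches everyone (king).
Ximena cannot reach Liang, Quinn, Ravi, Wei in two steps.
Kings: Wei — 1.

1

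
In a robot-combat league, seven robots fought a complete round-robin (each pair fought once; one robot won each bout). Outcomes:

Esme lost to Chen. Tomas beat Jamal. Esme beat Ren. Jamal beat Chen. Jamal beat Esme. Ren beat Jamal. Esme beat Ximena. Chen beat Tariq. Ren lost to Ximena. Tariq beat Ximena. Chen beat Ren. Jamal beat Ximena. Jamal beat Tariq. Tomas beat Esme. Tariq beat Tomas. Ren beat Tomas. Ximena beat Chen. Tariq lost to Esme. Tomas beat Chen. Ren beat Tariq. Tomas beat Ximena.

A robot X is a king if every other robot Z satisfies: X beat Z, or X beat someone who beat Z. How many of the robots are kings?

7

Esme reaches everyone (king).
Tomas reaches everyone (king).
Tariq reaches everyone (king).
Jamal reaches everyone (king).
Ximena reaches everyone (king).
Chen reaches everyone (king).
Ren reaches everyone (king).
Kings: Esme, Tomas, Tariq, Jamal, Ximena, Chen, Ren — 7.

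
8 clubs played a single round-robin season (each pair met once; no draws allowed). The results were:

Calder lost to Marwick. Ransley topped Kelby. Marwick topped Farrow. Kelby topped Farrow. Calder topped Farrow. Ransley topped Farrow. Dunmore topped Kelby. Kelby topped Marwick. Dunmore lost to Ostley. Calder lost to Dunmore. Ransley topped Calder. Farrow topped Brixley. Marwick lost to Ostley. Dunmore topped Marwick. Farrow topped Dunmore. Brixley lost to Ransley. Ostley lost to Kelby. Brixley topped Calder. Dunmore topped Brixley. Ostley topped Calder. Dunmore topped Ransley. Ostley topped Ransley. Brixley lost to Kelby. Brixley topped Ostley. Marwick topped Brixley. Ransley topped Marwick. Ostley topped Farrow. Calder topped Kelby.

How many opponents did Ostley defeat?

Ostley's results: beat Farrow, Calder, Dunmore, Ransley, Marwick; lost to Brixley, Kelby.
That is 5 wins.

5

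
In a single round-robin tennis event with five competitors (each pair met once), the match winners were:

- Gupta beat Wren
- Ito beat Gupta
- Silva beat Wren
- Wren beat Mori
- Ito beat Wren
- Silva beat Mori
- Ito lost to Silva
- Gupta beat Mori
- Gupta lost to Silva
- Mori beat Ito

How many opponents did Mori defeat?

1

Mori's results: beat Ito; lost to Silva, Gupta, Wren.
That is 1 win.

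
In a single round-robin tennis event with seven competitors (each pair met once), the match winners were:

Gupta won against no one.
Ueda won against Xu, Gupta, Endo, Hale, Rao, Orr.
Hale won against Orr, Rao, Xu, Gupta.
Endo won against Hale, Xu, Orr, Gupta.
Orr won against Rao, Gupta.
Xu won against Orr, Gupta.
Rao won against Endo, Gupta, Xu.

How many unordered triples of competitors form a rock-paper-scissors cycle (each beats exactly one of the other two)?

Win totals: Endo 4, Gupta 0, Hale 4, Orr 2, Ueda 6, Rao 3, Xu 2.
A competitor with w wins dominates both others in C(w,2) triples; summing gives 6 + 0 + 6 + 1 + 15 + 3 + 1 = 32 transitive triples.
Total triples C(7,3) = 35, so cyclic triples = 35 − 32 = 3.

3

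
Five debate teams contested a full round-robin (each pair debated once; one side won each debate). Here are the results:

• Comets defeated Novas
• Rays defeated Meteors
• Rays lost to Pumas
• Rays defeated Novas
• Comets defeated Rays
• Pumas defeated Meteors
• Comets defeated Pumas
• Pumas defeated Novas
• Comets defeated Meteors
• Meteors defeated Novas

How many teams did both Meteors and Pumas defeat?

Meteors beat: Novas.
Pumas beat: Novas, Meteors, Rays.
Both beat: Novas — 1.

1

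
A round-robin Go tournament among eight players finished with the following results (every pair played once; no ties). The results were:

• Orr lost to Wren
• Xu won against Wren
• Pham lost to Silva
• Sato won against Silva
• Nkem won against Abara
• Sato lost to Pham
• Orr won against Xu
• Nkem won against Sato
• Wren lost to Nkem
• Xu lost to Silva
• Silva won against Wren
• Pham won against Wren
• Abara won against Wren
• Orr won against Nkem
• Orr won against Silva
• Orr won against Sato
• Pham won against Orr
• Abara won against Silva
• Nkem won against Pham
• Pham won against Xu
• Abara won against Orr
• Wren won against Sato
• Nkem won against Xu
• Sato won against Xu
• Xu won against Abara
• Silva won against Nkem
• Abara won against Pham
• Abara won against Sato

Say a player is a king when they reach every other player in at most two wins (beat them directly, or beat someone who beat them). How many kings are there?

Abara reaches everyone (king).
Xu cannot reach Nkem in two steps.
Silva reaches everyone (king).
Nkem reaches everyone (king).
Sato cannot reach Orr in two steps.
Orr reaches everyone (king).
Wren cannot reach Abara, Pham in two steps.
Pham reaches everyone (king).
Kings: Abara, Silva, Nkem, Orr, Pham — 5.

5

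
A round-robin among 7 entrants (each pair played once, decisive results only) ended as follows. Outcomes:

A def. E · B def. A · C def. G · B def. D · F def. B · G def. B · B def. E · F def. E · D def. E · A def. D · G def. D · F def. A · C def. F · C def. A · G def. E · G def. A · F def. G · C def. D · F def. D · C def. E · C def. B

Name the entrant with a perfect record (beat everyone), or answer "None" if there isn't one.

C

C has 6 wins out of 6 opponents — a perfect record.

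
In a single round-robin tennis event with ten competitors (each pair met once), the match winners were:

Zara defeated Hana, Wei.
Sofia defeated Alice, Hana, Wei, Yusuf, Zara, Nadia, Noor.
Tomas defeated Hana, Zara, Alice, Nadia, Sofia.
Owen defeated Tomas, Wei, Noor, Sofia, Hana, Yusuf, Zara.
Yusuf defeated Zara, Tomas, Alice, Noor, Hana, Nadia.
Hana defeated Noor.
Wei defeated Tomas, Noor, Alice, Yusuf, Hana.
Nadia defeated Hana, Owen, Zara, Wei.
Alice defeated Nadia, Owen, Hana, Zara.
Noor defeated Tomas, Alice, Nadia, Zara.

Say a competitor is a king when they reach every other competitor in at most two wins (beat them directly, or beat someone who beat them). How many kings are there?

Zara cannot reach Sofia, Owen, Nadia in two steps.
Sofia reaches everyone (king).
Owen reaches everyone (king).
Hana cannot reach Sofia, Owen, Wei, Yusuf in two steps.
Alice reaches everyone (king).
Nadia reaches everyone (king).
Noor cannot reach Yusuf in two steps.
Wei reaches everyone (king).
Yusuf reaches everyone (king).
Tomas reaches everyone (king).
Kings: Sofia, Owen, Alice, Nadia, Wei, Yusuf, Tomas — 7.

7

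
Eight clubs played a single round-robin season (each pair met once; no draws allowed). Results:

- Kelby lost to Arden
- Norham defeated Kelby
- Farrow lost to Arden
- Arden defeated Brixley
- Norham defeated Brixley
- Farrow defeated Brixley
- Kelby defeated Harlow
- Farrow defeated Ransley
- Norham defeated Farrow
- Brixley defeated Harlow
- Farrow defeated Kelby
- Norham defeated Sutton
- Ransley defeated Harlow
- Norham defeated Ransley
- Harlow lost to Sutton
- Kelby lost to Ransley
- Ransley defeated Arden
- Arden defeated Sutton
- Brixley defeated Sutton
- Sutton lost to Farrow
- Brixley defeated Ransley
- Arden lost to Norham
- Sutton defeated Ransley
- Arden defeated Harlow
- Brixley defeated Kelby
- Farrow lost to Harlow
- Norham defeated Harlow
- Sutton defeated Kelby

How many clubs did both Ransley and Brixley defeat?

Ransley beat: Harlow, Kelby, Arden.
Brixley beat: Ransley, Harlow, Kelby, Sutton.
Both beat: Harlow, Kelby — 2.

2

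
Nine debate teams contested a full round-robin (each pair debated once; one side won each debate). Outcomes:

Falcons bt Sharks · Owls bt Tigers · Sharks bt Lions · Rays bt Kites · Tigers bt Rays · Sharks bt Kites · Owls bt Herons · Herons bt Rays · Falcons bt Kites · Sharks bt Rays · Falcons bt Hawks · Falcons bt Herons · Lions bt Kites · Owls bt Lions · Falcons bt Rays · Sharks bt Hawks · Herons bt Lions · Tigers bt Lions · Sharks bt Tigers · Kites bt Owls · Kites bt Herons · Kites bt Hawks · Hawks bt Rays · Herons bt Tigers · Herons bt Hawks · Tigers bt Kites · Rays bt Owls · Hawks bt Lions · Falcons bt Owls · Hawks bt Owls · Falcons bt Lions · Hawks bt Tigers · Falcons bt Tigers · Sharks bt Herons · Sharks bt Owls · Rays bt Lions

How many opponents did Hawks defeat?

4

Hawks' results: beat Owls, Tigers, Lions, Rays; lost to Falcons, Sharks, Herons, Kites.
That is 4 wins.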